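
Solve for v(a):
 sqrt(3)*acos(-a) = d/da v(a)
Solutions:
 v(a) = C1 + sqrt(3)*(a*acos(-a) + sqrt(1 - a^2))


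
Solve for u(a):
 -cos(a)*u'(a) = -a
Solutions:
 u(a) = C1 + Integral(a/cos(a), a)


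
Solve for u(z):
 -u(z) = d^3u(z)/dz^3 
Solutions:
 u(z) = C3*exp(-z) + (C1*sin(sqrt(3)*z/2) + C2*cos(sqrt(3)*z/2))*exp(z/2)


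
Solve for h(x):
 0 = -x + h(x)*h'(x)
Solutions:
 h(x) = -sqrt(C1 + x^2)
 h(x) = sqrt(C1 + x^2)


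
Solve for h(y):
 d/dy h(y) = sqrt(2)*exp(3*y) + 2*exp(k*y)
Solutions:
 h(y) = C1 + sqrt(2)*exp(3*y)/3 + 2*exp(k*y)/k


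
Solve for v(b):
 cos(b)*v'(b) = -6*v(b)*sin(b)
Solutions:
 v(b) = C1*cos(b)^6


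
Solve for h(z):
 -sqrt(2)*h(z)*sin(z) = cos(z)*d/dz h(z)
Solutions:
 h(z) = C1*cos(z)^(sqrt(2))


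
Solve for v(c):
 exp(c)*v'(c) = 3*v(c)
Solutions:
 v(c) = C1*exp(-3*exp(-c))


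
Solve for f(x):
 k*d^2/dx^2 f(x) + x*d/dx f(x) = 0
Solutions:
 f(x) = C1 + C2*sqrt(k)*erf(sqrt(2)*x*sqrt(1/k)/2)


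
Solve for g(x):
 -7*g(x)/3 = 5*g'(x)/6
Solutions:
 g(x) = C1*exp(-14*x/5)


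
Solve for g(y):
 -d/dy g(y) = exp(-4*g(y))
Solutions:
 g(y) = log(-I*(C1 - 4*y)^(1/4))
 g(y) = log(I*(C1 - 4*y)^(1/4))
 g(y) = log(-(C1 - 4*y)^(1/4))
 g(y) = log(C1 - 4*y)/4


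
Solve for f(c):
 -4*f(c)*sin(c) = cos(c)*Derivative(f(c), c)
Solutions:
 f(c) = C1*cos(c)^4


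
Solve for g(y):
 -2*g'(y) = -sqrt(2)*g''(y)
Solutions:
 g(y) = C1 + C2*exp(sqrt(2)*y)


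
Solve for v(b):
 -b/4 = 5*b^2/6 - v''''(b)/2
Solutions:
 v(b) = C1 + C2*b + C3*b^2 + C4*b^3 + b^6/216 + b^5/240


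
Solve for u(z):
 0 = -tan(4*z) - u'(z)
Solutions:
 u(z) = C1 + log(cos(4*z))/4


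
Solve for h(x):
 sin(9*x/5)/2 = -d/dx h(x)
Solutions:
 h(x) = C1 + 5*cos(9*x/5)/18


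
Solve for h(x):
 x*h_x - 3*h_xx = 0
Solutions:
 h(x) = C1 + C2*erfi(sqrt(6)*x/6)


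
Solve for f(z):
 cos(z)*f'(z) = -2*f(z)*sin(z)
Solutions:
 f(z) = C1*cos(z)^2


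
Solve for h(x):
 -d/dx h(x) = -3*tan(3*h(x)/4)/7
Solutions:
 h(x) = -4*asin(C1*exp(9*x/28))/3 + 4*pi/3
 h(x) = 4*asin(C1*exp(9*x/28))/3


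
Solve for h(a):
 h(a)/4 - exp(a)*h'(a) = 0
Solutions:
 h(a) = C1*exp(-exp(-a)/4)


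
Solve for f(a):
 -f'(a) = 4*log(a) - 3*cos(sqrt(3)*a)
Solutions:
 f(a) = C1 - 4*a*log(a) + 4*a + sqrt(3)*sin(sqrt(3)*a)


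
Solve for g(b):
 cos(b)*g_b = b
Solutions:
 g(b) = C1 + Integral(b/cos(b), b)


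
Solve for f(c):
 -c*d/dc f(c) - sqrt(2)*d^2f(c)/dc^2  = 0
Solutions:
 f(c) = C1 + C2*erf(2^(1/4)*c/2)


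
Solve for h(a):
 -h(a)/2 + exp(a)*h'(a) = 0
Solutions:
 h(a) = C1*exp(-exp(-a)/2)


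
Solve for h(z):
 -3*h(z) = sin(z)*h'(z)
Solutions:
 h(z) = C1*(cos(z) + 1)^(3/2)/(cos(z) - 1)^(3/2)


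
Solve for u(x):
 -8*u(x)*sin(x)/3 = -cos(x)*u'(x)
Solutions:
 u(x) = C1/cos(x)^(8/3)


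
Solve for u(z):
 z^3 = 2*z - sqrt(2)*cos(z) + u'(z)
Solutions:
 u(z) = C1 + z^4/4 - z^2 + sqrt(2)*sin(z)


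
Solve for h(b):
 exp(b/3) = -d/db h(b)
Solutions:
 h(b) = C1 - 3*exp(b/3)


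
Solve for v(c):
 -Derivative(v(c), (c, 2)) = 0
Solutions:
 v(c) = C1 + C2*c


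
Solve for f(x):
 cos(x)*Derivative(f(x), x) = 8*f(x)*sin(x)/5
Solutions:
 f(x) = C1/cos(x)^(8/5)


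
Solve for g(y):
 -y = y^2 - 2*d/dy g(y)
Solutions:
 g(y) = C1 + y^3/6 + y^2/4


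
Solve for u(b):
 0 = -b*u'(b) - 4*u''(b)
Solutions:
 u(b) = C1 + C2*erf(sqrt(2)*b/4)


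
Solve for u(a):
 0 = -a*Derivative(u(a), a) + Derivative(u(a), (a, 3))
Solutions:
 u(a) = C1 + Integral(C2*airyai(a) + C3*airybi(a), a)


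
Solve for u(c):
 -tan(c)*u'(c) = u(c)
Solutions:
 u(c) = C1/sin(c)


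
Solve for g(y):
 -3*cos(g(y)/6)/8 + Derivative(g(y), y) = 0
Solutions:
 -3*y/8 - 3*log(sin(g(y)/6) - 1) + 3*log(sin(g(y)/6) + 1) = C1


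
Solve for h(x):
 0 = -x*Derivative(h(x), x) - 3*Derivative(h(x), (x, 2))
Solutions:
 h(x) = C1 + C2*erf(sqrt(6)*x/6)


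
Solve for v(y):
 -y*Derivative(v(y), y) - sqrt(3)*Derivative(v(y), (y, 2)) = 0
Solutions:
 v(y) = C1 + C2*erf(sqrt(2)*3^(3/4)*y/6)


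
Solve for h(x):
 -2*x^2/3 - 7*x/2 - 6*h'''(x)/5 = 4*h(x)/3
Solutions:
 h(x) = C3*exp(-30^(1/3)*x/3) - x^2/2 - 21*x/8 + (C1*sin(10^(1/3)*3^(5/6)*x/6) + C2*cos(10^(1/3)*3^(5/6)*x/6))*exp(30^(1/3)*x/6)


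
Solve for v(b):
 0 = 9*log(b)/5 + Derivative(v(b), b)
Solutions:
 v(b) = C1 - 9*b*log(b)/5 + 9*b/5


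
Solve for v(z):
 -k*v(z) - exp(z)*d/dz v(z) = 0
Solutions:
 v(z) = C1*exp(k*exp(-z))


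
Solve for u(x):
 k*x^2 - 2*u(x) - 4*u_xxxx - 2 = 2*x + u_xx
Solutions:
 u(x) = k*x^2/2 - k/2 - x + (C1*sin(2^(3/4)*x*cos(atan(sqrt(31))/2)/2) + C2*cos(2^(3/4)*x*cos(atan(sqrt(31))/2)/2))*exp(-2^(3/4)*x*sin(atan(sqrt(31))/2)/2) + (C3*sin(2^(3/4)*x*cos(atan(sqrt(31))/2)/2) + C4*cos(2^(3/4)*x*cos(atan(sqrt(31))/2)/2))*exp(2^(3/4)*x*sin(atan(sqrt(31))/2)/2) - 1


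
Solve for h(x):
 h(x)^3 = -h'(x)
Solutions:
 h(x) = -sqrt(2)*sqrt(-1/(C1 - x))/2
 h(x) = sqrt(2)*sqrt(-1/(C1 - x))/2


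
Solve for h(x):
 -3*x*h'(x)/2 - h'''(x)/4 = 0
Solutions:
 h(x) = C1 + Integral(C2*airyai(-6^(1/3)*x) + C3*airybi(-6^(1/3)*x), x)


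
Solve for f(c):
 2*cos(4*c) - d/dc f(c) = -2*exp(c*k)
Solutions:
 f(c) = C1 + sin(4*c)/2 + 2*exp(c*k)/k


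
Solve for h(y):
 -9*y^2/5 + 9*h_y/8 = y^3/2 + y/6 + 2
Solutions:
 h(y) = C1 + y^4/9 + 8*y^3/15 + 2*y^2/27 + 16*y/9


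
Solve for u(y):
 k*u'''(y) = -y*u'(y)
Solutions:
 u(y) = C1 + Integral(C2*airyai(y*(-1/k)^(1/3)) + C3*airybi(y*(-1/k)^(1/3)), y)


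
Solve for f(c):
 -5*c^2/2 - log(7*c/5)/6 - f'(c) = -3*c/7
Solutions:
 f(c) = C1 - 5*c^3/6 + 3*c^2/14 - c*log(c)/6 - c*log(7)/6 + c/6 + c*log(5)/6


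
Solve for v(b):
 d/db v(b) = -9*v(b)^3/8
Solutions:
 v(b) = -2*sqrt(-1/(C1 - 9*b))
 v(b) = 2*sqrt(-1/(C1 - 9*b))


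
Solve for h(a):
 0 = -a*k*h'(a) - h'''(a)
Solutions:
 h(a) = C1 + Integral(C2*airyai(a*(-k)^(1/3)) + C3*airybi(a*(-k)^(1/3)), a)


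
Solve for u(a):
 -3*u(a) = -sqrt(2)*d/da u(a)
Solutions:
 u(a) = C1*exp(3*sqrt(2)*a/2)


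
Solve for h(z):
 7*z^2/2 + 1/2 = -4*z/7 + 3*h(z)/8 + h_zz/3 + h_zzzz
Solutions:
 h(z) = 28*z^2/3 + 32*z/21 + (C1*sin(6^(1/4)*z*cos(atan(5*sqrt(2)/2)/2)/2) + C2*cos(6^(1/4)*z*cos(atan(5*sqrt(2)/2)/2)/2))*exp(-6^(1/4)*z*sin(atan(5*sqrt(2)/2)/2)/2) + (C3*sin(6^(1/4)*z*cos(atan(5*sqrt(2)/2)/2)/2) + C4*cos(6^(1/4)*z*cos(atan(5*sqrt(2)/2)/2)/2))*exp(6^(1/4)*z*sin(atan(5*sqrt(2)/2)/2)/2) - 412/27


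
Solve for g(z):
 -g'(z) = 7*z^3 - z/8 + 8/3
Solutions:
 g(z) = C1 - 7*z^4/4 + z^2/16 - 8*z/3


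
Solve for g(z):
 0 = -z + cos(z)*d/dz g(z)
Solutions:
 g(z) = C1 + Integral(z/cos(z), z)


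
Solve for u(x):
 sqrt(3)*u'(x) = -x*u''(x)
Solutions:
 u(x) = C1 + C2*x^(1 - sqrt(3))


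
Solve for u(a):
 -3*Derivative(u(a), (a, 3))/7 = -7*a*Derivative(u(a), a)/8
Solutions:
 u(a) = C1 + Integral(C2*airyai(21^(2/3)*a/6) + C3*airybi(21^(2/3)*a/6), a)


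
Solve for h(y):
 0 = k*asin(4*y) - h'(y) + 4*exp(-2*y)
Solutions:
 h(y) = C1 + k*y*asin(4*y) + k*sqrt(1 - 16*y^2)/4 - 2*exp(-2*y)


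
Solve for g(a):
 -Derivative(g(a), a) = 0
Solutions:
 g(a) = C1


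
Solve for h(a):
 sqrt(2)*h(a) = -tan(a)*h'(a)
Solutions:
 h(a) = C1/sin(a)^(sqrt(2))


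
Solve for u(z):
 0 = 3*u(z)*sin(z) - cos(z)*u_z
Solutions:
 u(z) = C1/cos(z)^3


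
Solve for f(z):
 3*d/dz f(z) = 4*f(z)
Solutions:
 f(z) = C1*exp(4*z/3)


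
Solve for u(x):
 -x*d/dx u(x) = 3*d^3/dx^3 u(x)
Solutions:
 u(x) = C1 + Integral(C2*airyai(-3^(2/3)*x/3) + C3*airybi(-3^(2/3)*x/3), x)


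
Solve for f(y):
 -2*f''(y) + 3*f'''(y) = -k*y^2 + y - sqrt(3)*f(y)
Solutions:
 f(y) = C1*exp(y*(8*2^(1/3)/(-16 + sqrt(-256 + (-16 + 243*sqrt(3))^2) + 243*sqrt(3))^(1/3) + 8 + 2^(2/3)*(-16 + sqrt(-256 + (-16 + 243*sqrt(3))^2) + 243*sqrt(3))^(1/3))/36)*sin(2^(1/3)*sqrt(3)*y*(-2^(1/3)*(-16 + 27*sqrt(-256/729 + (-16/27 + 9*sqrt(3))^2) + 243*sqrt(3))^(1/3) + 8/(-16 + 27*sqrt(-256/729 + (-16/27 + 9*sqrt(3))^2) + 243*sqrt(3))^(1/3))/36) + C2*exp(y*(8*2^(1/3)/(-16 + sqrt(-256 + (-16 + 243*sqrt(3))^2) + 243*sqrt(3))^(1/3) + 8 + 2^(2/3)*(-16 + sqrt(-256 + (-16 + 243*sqrt(3))^2) + 243*sqrt(3))^(1/3))/36)*cos(2^(1/3)*sqrt(3)*y*(-2^(1/3)*(-16 + 27*sqrt(-256/729 + (-16/27 + 9*sqrt(3))^2) + 243*sqrt(3))^(1/3) + 8/(-16 + 27*sqrt(-256/729 + (-16/27 + 9*sqrt(3))^2) + 243*sqrt(3))^(1/3))/36) + C3*exp(y*(-2^(2/3)*(-16 + sqrt(-256 + (-16 + 243*sqrt(3))^2) + 243*sqrt(3))^(1/3) - 8*2^(1/3)/(-16 + sqrt(-256 + (-16 + 243*sqrt(3))^2) + 243*sqrt(3))^(1/3) + 4)/18) - sqrt(3)*k*y^2/3 - 4*k/3 + sqrt(3)*y/3


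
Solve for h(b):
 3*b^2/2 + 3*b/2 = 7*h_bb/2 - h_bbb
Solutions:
 h(b) = C1 + C2*b + C3*exp(7*b/2) + b^4/28 + 11*b^3/98 + 33*b^2/343


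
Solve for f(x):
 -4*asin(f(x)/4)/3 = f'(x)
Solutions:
 Integral(1/asin(_y/4), (_y, f(x))) = C1 - 4*x/3


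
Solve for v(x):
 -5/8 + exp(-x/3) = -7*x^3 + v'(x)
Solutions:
 v(x) = C1 + 7*x^4/4 - 5*x/8 - 3*exp(-x/3)


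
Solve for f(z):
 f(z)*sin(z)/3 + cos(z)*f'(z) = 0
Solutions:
 f(z) = C1*cos(z)^(1/3)


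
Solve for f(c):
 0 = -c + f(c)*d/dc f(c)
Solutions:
 f(c) = -sqrt(C1 + c^2)
 f(c) = sqrt(C1 + c^2)


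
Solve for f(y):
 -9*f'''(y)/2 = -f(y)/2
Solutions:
 f(y) = C3*exp(3^(1/3)*y/3) + (C1*sin(3^(5/6)*y/6) + C2*cos(3^(5/6)*y/6))*exp(-3^(1/3)*y/6)


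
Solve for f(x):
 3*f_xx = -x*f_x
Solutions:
 f(x) = C1 + C2*erf(sqrt(6)*x/6)


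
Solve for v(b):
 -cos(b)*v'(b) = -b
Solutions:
 v(b) = C1 + Integral(b/cos(b), b)


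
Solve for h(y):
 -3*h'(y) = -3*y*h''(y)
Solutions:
 h(y) = C1 + C2*y^2


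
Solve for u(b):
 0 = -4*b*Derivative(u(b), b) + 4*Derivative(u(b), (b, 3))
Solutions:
 u(b) = C1 + Integral(C2*airyai(b) + C3*airybi(b), b)


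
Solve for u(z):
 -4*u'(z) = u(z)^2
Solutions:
 u(z) = 4/(C1 + z)


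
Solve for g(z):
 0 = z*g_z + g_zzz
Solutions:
 g(z) = C1 + Integral(C2*airyai(-z) + C3*airybi(-z), z)


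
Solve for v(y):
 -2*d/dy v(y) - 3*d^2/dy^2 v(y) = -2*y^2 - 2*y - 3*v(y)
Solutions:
 v(y) = C1*exp(y*(-1 + sqrt(10))/3) + C2*exp(-y*(1 + sqrt(10))/3) - 2*y^2/3 - 14*y/9 - 64/27


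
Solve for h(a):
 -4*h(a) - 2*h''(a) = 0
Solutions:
 h(a) = C1*sin(sqrt(2)*a) + C2*cos(sqrt(2)*a)


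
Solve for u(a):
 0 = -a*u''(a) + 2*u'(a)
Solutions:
 u(a) = C1 + C2*a^3


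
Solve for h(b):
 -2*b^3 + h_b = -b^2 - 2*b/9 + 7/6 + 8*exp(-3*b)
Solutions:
 h(b) = C1 + b^4/2 - b^3/3 - b^2/9 + 7*b/6 - 8*exp(-3*b)/3


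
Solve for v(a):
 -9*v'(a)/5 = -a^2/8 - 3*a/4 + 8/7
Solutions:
 v(a) = C1 + 5*a^3/216 + 5*a^2/24 - 40*a/63


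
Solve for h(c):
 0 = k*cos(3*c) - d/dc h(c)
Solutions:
 h(c) = C1 + k*sin(3*c)/3


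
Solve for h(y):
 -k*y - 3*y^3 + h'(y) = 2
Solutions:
 h(y) = C1 + k*y^2/2 + 3*y^4/4 + 2*y


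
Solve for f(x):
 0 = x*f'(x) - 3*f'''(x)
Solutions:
 f(x) = C1 + Integral(C2*airyai(3^(2/3)*x/3) + C3*airybi(3^(2/3)*x/3), x)


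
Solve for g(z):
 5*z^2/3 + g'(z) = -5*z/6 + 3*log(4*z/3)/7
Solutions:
 g(z) = C1 - 5*z^3/9 - 5*z^2/12 + 3*z*log(z)/7 - 3*z*log(3)/7 - 3*z/7 + 6*z*log(2)/7


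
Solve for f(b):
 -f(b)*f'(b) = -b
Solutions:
 f(b) = -sqrt(C1 + b^2)
 f(b) = sqrt(C1 + b^2)


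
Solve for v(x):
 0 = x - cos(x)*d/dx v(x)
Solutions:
 v(x) = C1 + Integral(x/cos(x), x)


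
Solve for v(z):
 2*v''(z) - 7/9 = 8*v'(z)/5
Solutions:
 v(z) = C1 + C2*exp(4*z/5) - 35*z/72


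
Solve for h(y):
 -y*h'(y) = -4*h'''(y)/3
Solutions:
 h(y) = C1 + Integral(C2*airyai(6^(1/3)*y/2) + C3*airybi(6^(1/3)*y/2), y)


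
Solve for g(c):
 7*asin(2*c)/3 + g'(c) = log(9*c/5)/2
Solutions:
 g(c) = C1 + c*log(c)/2 - 7*c*asin(2*c)/3 - c*log(5)/2 - c/2 + c*log(3) - 7*sqrt(1 - 4*c^2)/6


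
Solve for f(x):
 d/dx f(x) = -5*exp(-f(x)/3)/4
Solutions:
 f(x) = 3*log(C1 - 5*x/12)


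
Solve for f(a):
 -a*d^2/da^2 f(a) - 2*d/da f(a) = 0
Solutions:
 f(a) = C1 + C2/a


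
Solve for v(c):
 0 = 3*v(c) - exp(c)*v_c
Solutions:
 v(c) = C1*exp(-3*exp(-c))


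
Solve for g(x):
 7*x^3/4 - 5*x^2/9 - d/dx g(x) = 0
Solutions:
 g(x) = C1 + 7*x^4/16 - 5*x^3/27


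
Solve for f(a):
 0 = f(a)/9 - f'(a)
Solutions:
 f(a) = C1*exp(a/9)


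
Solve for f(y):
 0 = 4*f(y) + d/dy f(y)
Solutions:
 f(y) = C1*exp(-4*y)


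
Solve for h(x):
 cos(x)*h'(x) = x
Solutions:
 h(x) = C1 + Integral(x/cos(x), x)


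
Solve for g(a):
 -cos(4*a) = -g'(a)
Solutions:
 g(a) = C1 + sin(4*a)/4


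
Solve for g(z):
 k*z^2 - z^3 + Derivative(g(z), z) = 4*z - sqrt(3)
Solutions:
 g(z) = C1 - k*z^3/3 + z^4/4 + 2*z^2 - sqrt(3)*z


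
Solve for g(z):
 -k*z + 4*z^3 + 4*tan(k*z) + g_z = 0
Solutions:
 g(z) = C1 + k*z^2/2 - z^4 - 4*Piecewise((-log(cos(k*z))/k, Ne(k, 0)), (0, True))


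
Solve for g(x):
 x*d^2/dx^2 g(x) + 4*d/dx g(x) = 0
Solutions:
 g(x) = C1 + C2/x^3


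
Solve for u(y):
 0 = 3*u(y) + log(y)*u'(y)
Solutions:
 u(y) = C1*exp(-3*li(y))


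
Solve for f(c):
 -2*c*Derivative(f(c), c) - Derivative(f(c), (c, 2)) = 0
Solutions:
 f(c) = C1 + C2*erf(c)


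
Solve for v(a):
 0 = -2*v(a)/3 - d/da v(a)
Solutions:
 v(a) = C1*exp(-2*a/3)


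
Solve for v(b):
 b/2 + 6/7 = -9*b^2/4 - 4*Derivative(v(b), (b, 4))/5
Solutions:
 v(b) = C1 + C2*b + C3*b^2 + C4*b^3 - b^6/128 - b^5/192 - 5*b^4/112


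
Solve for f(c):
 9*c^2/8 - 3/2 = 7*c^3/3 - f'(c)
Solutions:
 f(c) = C1 + 7*c^4/12 - 3*c^3/8 + 3*c/2


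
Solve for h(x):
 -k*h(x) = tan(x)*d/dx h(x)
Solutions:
 h(x) = C1*exp(-k*log(sin(x)))


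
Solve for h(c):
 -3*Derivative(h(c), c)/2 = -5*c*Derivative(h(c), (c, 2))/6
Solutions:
 h(c) = C1 + C2*c^(14/5)


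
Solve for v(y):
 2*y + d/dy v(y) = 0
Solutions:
 v(y) = C1 - y^2


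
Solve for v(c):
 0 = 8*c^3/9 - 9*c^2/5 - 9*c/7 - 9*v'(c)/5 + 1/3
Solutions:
 v(c) = C1 + 10*c^4/81 - c^3/3 - 5*c^2/14 + 5*c/27


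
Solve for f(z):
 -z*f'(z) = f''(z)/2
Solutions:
 f(z) = C1 + C2*erf(z)


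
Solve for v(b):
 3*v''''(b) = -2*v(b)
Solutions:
 v(b) = (C1*sin(6^(3/4)*b/6) + C2*cos(6^(3/4)*b/6))*exp(-6^(3/4)*b/6) + (C3*sin(6^(3/4)*b/6) + C4*cos(6^(3/4)*b/6))*exp(6^(3/4)*b/6)


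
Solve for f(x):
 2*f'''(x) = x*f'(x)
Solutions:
 f(x) = C1 + Integral(C2*airyai(2^(2/3)*x/2) + C3*airybi(2^(2/3)*x/2), x)


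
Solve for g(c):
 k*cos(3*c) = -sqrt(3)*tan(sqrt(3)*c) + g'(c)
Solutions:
 g(c) = C1 + k*sin(3*c)/3 - log(cos(sqrt(3)*c))


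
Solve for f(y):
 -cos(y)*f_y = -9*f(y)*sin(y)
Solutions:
 f(y) = C1/cos(y)^9


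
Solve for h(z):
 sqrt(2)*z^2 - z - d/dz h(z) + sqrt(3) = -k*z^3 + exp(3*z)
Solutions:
 h(z) = C1 + k*z^4/4 + sqrt(2)*z^3/3 - z^2/2 + sqrt(3)*z - exp(3*z)/3


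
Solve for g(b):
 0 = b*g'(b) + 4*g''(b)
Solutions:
 g(b) = C1 + C2*erf(sqrt(2)*b/4)


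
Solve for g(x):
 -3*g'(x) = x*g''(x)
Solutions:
 g(x) = C1 + C2/x^2


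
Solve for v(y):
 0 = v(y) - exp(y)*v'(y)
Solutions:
 v(y) = C1*exp(-exp(-y))


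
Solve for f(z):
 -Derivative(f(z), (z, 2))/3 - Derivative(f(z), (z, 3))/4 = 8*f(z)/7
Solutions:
 f(z) = C1*exp(z*(-28 + 14*2^(2/3)*7^(1/3)/(27*sqrt(785) + 757)^(1/3) + 2^(1/3)*7^(2/3)*(27*sqrt(785) + 757)^(1/3))/63)*sin(14^(1/3)*sqrt(3)*z*(-7^(1/3)*(27*sqrt(785) + 757)^(1/3) + 14*2^(1/3)/(27*sqrt(785) + 757)^(1/3))/63) + C2*exp(z*(-28 + 14*2^(2/3)*7^(1/3)/(27*sqrt(785) + 757)^(1/3) + 2^(1/3)*7^(2/3)*(27*sqrt(785) + 757)^(1/3))/63)*cos(14^(1/3)*sqrt(3)*z*(-7^(1/3)*(27*sqrt(785) + 757)^(1/3) + 14*2^(1/3)/(27*sqrt(785) + 757)^(1/3))/63) + C3*exp(-2*z*(14*2^(2/3)*7^(1/3)/(27*sqrt(785) + 757)^(1/3) + 14 + 2^(1/3)*7^(2/3)*(27*sqrt(785) + 757)^(1/3))/63)


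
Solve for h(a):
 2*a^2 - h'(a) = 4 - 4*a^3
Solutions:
 h(a) = C1 + a^4 + 2*a^3/3 - 4*a


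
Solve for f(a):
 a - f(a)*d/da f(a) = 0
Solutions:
 f(a) = -sqrt(C1 + a^2)
 f(a) = sqrt(C1 + a^2)


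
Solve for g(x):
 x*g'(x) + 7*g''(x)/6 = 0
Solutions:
 g(x) = C1 + C2*erf(sqrt(21)*x/7)


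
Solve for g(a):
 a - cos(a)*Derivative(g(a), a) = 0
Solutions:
 g(a) = C1 + Integral(a/cos(a), a)


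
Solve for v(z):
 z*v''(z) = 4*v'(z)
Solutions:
 v(z) = C1 + C2*z^5


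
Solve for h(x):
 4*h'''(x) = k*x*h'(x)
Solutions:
 h(x) = C1 + Integral(C2*airyai(2^(1/3)*k^(1/3)*x/2) + C3*airybi(2^(1/3)*k^(1/3)*x/2), x)


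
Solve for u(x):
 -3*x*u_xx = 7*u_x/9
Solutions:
 u(x) = C1 + C2*x^(20/27)


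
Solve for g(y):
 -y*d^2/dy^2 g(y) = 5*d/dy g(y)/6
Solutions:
 g(y) = C1 + C2*y^(1/6)


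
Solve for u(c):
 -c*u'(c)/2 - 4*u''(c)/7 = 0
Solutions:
 u(c) = C1 + C2*erf(sqrt(7)*c/4)


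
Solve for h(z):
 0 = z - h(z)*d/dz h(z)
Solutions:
 h(z) = -sqrt(C1 + z^2)
 h(z) = sqrt(C1 + z^2)


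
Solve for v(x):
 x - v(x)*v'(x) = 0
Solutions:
 v(x) = -sqrt(C1 + x^2)
 v(x) = sqrt(C1 + x^2)


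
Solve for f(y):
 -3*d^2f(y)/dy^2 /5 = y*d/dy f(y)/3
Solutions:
 f(y) = C1 + C2*erf(sqrt(10)*y/6)


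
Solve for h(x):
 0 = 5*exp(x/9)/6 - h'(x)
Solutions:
 h(x) = C1 + 15*exp(x/9)/2


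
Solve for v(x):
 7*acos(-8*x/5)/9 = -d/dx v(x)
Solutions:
 v(x) = C1 - 7*x*acos(-8*x/5)/9 - 7*sqrt(25 - 64*x^2)/72


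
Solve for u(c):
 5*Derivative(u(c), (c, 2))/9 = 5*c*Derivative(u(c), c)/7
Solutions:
 u(c) = C1 + C2*erfi(3*sqrt(14)*c/14)


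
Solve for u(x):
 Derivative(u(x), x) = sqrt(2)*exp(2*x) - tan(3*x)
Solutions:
 u(x) = C1 + sqrt(2)*exp(2*x)/2 + log(cos(3*x))/3


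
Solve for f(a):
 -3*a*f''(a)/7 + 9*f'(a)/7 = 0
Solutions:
 f(a) = C1 + C2*a^4


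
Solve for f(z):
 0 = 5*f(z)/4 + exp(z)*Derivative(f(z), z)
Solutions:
 f(z) = C1*exp(5*exp(-z)/4)


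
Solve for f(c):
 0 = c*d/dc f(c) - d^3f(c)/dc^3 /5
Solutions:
 f(c) = C1 + Integral(C2*airyai(5^(1/3)*c) + C3*airybi(5^(1/3)*c), c)


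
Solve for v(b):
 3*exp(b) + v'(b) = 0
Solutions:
 v(b) = C1 - 3*exp(b)


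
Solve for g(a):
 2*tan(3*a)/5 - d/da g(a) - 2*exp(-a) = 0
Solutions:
 g(a) = C1 + log(tan(3*a)^2 + 1)/15 + 2*exp(-a)


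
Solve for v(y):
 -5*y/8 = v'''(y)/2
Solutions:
 v(y) = C1 + C2*y + C3*y^2 - 5*y^4/96


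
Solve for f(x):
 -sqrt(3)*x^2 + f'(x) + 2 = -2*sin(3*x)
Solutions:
 f(x) = C1 + sqrt(3)*x^3/3 - 2*x + 2*cos(3*x)/3


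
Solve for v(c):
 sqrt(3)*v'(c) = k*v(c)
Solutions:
 v(c) = C1*exp(sqrt(3)*c*k/3)


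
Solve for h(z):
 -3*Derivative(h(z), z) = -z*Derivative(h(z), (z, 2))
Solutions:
 h(z) = C1 + C2*z^4


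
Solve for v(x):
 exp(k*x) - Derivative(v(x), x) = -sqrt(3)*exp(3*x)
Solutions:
 v(x) = C1 + sqrt(3)*exp(3*x)/3 + exp(k*x)/k


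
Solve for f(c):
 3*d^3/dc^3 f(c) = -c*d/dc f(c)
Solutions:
 f(c) = C1 + Integral(C2*airyai(-3^(2/3)*c/3) + C3*airybi(-3^(2/3)*c/3), c)


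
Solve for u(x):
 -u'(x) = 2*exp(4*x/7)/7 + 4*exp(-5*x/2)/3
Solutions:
 u(x) = C1 - exp(4*x/7)/2 + 8*exp(-5*x/2)/15


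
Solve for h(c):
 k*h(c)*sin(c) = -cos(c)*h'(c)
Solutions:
 h(c) = C1*exp(k*log(cos(c)))


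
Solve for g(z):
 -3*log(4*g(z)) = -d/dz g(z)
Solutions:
 -Integral(1/(log(_y) + 2*log(2)), (_y, g(z)))/3 = C1 - z


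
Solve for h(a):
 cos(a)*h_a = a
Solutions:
 h(a) = C1 + Integral(a/cos(a), a)


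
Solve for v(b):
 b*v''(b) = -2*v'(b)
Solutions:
 v(b) = C1 + C2/b


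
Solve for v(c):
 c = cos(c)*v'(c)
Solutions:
 v(c) = C1 + Integral(c/cos(c), c)


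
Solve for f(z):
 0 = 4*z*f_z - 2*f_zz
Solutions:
 f(z) = C1 + C2*erfi(z)


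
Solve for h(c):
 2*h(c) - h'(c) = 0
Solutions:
 h(c) = C1*exp(2*c)


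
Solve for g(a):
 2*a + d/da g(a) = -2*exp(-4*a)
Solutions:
 g(a) = C1 - a^2 + exp(-4*a)/2


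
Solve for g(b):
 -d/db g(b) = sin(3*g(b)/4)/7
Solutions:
 b/7 + 2*log(cos(3*g(b)/4) - 1)/3 - 2*log(cos(3*g(b)/4) + 1)/3 = C1


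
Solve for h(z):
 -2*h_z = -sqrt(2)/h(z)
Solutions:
 h(z) = -sqrt(C1 + sqrt(2)*z)
 h(z) = sqrt(C1 + sqrt(2)*z)


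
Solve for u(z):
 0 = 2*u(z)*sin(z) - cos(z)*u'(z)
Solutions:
 u(z) = C1/cos(z)^2


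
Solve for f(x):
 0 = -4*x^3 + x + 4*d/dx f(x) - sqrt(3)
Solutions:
 f(x) = C1 + x^4/4 - x^2/8 + sqrt(3)*x/4


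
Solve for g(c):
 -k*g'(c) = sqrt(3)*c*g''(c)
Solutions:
 g(c) = C1 + c^(-sqrt(3)*re(k)/3 + 1)*(C2*sin(sqrt(3)*log(c)*Abs(im(k))/3) + C3*cos(sqrt(3)*log(c)*im(k)/3))


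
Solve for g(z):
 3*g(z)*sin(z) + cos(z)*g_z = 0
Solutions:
 g(z) = C1*cos(z)^3


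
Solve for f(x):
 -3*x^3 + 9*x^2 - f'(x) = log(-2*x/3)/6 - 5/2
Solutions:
 f(x) = C1 - 3*x^4/4 + 3*x^3 - x*log(-x)/6 + x*(-log(2) + log(3) + 16)/6


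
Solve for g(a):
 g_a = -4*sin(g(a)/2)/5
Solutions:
 4*a/5 + log(cos(g(a)/2) - 1) - log(cos(g(a)/2) + 1) = C1


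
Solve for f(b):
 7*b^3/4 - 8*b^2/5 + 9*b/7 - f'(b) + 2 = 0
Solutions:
 f(b) = C1 + 7*b^4/16 - 8*b^3/15 + 9*b^2/14 + 2*b


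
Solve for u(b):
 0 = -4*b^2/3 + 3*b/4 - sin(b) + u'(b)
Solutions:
 u(b) = C1 + 4*b^3/9 - 3*b^2/8 - cos(b)


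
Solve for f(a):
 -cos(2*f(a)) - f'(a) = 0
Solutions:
 f(a) = -asin((C1 + exp(4*a))/(C1 - exp(4*a)))/2 + pi/2
 f(a) = asin((C1 + exp(4*a))/(C1 - exp(4*a)))/2


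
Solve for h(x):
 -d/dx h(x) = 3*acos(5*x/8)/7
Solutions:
 h(x) = C1 - 3*x*acos(5*x/8)/7 + 3*sqrt(64 - 25*x^2)/35


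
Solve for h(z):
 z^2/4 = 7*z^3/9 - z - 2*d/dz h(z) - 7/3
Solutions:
 h(z) = C1 + 7*z^4/72 - z^3/24 - z^2/4 - 7*z/6


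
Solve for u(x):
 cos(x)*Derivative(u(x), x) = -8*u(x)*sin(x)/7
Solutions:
 u(x) = C1*cos(x)^(8/7)


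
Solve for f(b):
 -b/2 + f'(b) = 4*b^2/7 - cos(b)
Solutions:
 f(b) = C1 + 4*b^3/21 + b^2/4 - sin(b)


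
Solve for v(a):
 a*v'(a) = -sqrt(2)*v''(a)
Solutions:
 v(a) = C1 + C2*erf(2^(1/4)*a/2)


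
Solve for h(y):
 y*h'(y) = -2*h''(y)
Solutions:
 h(y) = C1 + C2*erf(y/2)


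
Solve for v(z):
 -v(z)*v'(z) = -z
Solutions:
 v(z) = -sqrt(C1 + z^2)
 v(z) = sqrt(C1 + z^2)


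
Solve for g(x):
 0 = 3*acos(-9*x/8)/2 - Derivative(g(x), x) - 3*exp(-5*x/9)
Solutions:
 g(x) = C1 + 3*x*acos(-9*x/8)/2 + sqrt(64 - 81*x^2)/6 + 27*exp(-5*x/9)/5


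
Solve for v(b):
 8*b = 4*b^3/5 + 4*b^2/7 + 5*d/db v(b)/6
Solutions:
 v(b) = C1 - 6*b^4/25 - 8*b^3/35 + 24*b^2/5


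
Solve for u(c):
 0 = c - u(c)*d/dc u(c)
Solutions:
 u(c) = -sqrt(C1 + c^2)
 u(c) = sqrt(C1 + c^2)


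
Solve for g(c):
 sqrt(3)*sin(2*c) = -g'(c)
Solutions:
 g(c) = C1 + sqrt(3)*cos(2*c)/2


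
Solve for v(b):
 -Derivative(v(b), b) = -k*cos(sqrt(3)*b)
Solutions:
 v(b) = C1 + sqrt(3)*k*sin(sqrt(3)*b)/3


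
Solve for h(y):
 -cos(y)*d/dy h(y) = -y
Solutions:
 h(y) = C1 + Integral(y/cos(y), y)


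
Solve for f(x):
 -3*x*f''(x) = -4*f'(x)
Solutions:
 f(x) = C1 + C2*x^(7/3)


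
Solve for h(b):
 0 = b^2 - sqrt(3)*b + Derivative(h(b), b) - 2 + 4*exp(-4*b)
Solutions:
 h(b) = C1 - b^3/3 + sqrt(3)*b^2/2 + 2*b + exp(-4*b)


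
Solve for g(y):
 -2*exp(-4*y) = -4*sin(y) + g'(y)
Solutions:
 g(y) = C1 - 4*cos(y) + exp(-4*y)/2


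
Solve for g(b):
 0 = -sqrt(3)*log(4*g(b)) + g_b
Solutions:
 -sqrt(3)*Integral(1/(log(_y) + 2*log(2)), (_y, g(b)))/3 = C1 - b


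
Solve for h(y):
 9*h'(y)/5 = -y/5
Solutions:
 h(y) = C1 - y^2/18


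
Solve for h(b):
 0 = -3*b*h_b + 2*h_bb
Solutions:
 h(b) = C1 + C2*erfi(sqrt(3)*b/2)


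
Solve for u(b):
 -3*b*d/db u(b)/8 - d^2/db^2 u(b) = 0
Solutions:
 u(b) = C1 + C2*erf(sqrt(3)*b/4)


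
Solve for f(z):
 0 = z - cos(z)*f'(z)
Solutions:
 f(z) = C1 + Integral(z/cos(z), z)


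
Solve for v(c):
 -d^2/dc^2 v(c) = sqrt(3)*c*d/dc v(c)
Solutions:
 v(c) = C1 + C2*erf(sqrt(2)*3^(1/4)*c/2)


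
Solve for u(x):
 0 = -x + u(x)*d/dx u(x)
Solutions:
 u(x) = -sqrt(C1 + x^2)
 u(x) = sqrt(C1 + x^2)


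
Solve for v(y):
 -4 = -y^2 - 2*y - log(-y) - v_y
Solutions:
 v(y) = C1 - y^3/3 - y^2 - y*log(-y) + 5*y


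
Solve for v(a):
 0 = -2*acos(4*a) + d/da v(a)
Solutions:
 v(a) = C1 + 2*a*acos(4*a) - sqrt(1 - 16*a^2)/2


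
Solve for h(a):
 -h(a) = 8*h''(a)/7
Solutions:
 h(a) = C1*sin(sqrt(14)*a/4) + C2*cos(sqrt(14)*a/4)


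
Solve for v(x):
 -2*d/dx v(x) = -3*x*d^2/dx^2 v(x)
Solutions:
 v(x) = C1 + C2*x^(5/3)


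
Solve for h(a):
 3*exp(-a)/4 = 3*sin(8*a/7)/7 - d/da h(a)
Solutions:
 h(a) = C1 - 3*cos(8*a/7)/8 + 3*exp(-a)/4


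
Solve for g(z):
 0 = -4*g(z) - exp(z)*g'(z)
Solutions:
 g(z) = C1*exp(4*exp(-z))


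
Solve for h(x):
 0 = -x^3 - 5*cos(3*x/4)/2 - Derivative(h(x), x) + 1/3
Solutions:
 h(x) = C1 - x^4/4 + x/3 - 10*sin(3*x/4)/3


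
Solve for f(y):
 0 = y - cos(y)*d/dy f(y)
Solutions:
 f(y) = C1 + Integral(y/cos(y), y)


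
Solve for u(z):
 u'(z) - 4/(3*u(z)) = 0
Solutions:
 u(z) = -sqrt(C1 + 24*z)/3
 u(z) = sqrt(C1 + 24*z)/3


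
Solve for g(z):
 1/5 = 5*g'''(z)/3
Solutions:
 g(z) = C1 + C2*z + C3*z^2 + z^3/50


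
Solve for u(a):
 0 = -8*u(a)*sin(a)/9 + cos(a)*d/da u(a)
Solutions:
 u(a) = C1/cos(a)^(8/9)


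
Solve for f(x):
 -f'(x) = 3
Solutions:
 f(x) = C1 - 3*x


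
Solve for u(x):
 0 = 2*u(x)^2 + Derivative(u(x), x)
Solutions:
 u(x) = 1/(C1 + 2*x)


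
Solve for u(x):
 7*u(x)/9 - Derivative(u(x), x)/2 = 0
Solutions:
 u(x) = C1*exp(14*x/9)


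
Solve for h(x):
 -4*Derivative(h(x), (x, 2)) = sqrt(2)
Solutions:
 h(x) = C1 + C2*x - sqrt(2)*x^2/8


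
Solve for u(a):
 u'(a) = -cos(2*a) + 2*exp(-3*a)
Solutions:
 u(a) = C1 - sin(2*a)/2 - 2*exp(-3*a)/3


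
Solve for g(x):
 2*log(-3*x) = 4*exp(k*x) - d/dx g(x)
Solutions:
 g(x) = C1 - 2*x*log(-x) + 2*x*(1 - log(3)) + Piecewise((4*exp(k*x)/k, Ne(k, 0)), (4*x, True))


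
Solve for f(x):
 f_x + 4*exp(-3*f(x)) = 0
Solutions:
 f(x) = log(C1 - 12*x)/3
 f(x) = log((-3^(1/3) - 3^(5/6)*I)*(C1 - 4*x)^(1/3)/2)
 f(x) = log((-3^(1/3) + 3^(5/6)*I)*(C1 - 4*x)^(1/3)/2)


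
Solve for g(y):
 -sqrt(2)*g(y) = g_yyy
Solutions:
 g(y) = C3*exp(-2^(1/6)*y) + (C1*sin(2^(1/6)*sqrt(3)*y/2) + C2*cos(2^(1/6)*sqrt(3)*y/2))*exp(2^(1/6)*y/2)


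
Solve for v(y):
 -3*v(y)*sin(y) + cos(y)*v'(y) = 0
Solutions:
 v(y) = C1/cos(y)^3


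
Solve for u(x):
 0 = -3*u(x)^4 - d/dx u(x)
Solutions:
 u(x) = (-3^(2/3) - 3*3^(1/6)*I)*(1/(C1 + 3*x))^(1/3)/6
 u(x) = (-3^(2/3) + 3*3^(1/6)*I)*(1/(C1 + 3*x))^(1/3)/6
 u(x) = (1/(C1 + 9*x))^(1/3)


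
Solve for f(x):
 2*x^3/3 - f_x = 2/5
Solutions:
 f(x) = C1 + x^4/6 - 2*x/5


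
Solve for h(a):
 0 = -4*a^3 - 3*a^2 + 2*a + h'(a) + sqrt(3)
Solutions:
 h(a) = C1 + a^4 + a^3 - a^2 - sqrt(3)*a


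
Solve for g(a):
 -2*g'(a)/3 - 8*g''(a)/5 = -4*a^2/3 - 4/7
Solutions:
 g(a) = C1 + C2*exp(-5*a/12) + 2*a^3/3 - 24*a^2/5 + 4182*a/175


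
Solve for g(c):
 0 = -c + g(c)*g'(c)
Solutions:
 g(c) = -sqrt(C1 + c^2)
 g(c) = sqrt(C1 + c^2)


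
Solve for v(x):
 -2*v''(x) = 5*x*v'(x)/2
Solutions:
 v(x) = C1 + C2*erf(sqrt(10)*x/4)


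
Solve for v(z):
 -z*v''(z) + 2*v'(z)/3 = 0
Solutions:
 v(z) = C1 + C2*z^(5/3)


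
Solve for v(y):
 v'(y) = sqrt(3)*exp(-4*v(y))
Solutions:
 v(y) = log(-I*(C1 + 4*sqrt(3)*y)^(1/4))
 v(y) = log(I*(C1 + 4*sqrt(3)*y)^(1/4))
 v(y) = log(-(C1 + 4*sqrt(3)*y)^(1/4))
 v(y) = log(C1 + 4*sqrt(3)*y)/4


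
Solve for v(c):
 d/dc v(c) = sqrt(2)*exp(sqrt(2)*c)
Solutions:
 v(c) = C1 + exp(sqrt(2)*c)


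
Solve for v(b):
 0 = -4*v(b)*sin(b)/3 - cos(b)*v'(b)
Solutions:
 v(b) = C1*cos(b)^(4/3)


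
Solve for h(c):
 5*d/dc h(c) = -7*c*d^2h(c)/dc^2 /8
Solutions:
 h(c) = C1 + C2/c^(33/7)


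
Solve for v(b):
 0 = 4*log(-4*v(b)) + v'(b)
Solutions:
 Integral(1/(log(-_y) + 2*log(2)), (_y, v(b)))/4 = C1 - b


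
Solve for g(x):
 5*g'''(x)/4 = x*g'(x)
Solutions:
 g(x) = C1 + Integral(C2*airyai(10^(2/3)*x/5) + C3*airybi(10^(2/3)*x/5), x)


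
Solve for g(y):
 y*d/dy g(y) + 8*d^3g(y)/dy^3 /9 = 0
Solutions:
 g(y) = C1 + Integral(C2*airyai(-3^(2/3)*y/2) + C3*airybi(-3^(2/3)*y/2), y)


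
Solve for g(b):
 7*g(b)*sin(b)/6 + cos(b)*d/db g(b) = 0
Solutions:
 g(b) = C1*cos(b)^(7/6)


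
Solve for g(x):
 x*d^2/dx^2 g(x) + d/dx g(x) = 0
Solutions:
 g(x) = C1 + C2*log(x)


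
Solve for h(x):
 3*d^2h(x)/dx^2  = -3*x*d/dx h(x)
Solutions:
 h(x) = C1 + C2*erf(sqrt(2)*x/2)


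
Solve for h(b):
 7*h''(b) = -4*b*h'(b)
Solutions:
 h(b) = C1 + C2*erf(sqrt(14)*b/7)


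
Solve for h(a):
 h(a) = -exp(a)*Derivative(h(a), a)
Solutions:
 h(a) = C1*exp(exp(-a))


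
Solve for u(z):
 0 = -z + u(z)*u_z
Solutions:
 u(z) = -sqrt(C1 + z^2)
 u(z) = sqrt(C1 + z^2)


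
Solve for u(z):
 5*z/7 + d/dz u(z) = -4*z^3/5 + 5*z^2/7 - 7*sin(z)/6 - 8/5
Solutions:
 u(z) = C1 - z^4/5 + 5*z^3/21 - 5*z^2/14 - 8*z/5 + 7*cos(z)/6


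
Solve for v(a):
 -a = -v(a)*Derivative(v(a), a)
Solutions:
 v(a) = -sqrt(C1 + a^2)
 v(a) = sqrt(C1 + a^2)


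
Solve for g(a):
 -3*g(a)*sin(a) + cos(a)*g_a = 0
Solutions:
 g(a) = C1/cos(a)^3


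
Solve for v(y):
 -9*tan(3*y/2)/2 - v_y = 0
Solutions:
 v(y) = C1 + 3*log(cos(3*y/2))


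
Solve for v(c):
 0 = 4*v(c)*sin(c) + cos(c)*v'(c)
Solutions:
 v(c) = C1*cos(c)^4


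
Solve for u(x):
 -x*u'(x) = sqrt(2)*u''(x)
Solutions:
 u(x) = C1 + C2*erf(2^(1/4)*x/2)


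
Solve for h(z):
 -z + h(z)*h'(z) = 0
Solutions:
 h(z) = -sqrt(C1 + z^2)
 h(z) = sqrt(C1 + z^2)


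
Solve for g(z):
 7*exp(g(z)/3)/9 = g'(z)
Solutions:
 g(z) = 3*log(-1/(C1 + 7*z)) + 9*log(3)


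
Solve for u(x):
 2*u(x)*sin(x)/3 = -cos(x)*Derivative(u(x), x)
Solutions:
 u(x) = C1*cos(x)^(2/3)


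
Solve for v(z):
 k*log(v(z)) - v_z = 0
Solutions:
 li(v(z)) = C1 + k*z


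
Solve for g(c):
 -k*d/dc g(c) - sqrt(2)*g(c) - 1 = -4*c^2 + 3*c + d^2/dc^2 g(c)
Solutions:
 g(c) = C1*exp(c*(-k + sqrt(k^2 - 4*sqrt(2)))/2) + C2*exp(-c*(k + sqrt(k^2 - 4*sqrt(2)))/2) + 2*sqrt(2)*c^2 - 4*c*k - 3*sqrt(2)*c/2 + 2*sqrt(2)*k^2 + 3*k/2 - 4 - sqrt(2)/2


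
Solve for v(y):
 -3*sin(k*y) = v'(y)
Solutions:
 v(y) = C1 + 3*cos(k*y)/k


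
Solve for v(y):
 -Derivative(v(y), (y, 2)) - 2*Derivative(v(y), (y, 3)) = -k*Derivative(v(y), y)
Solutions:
 v(y) = C1 + C2*exp(y*(sqrt(8*k + 1) - 1)/4) + C3*exp(-y*(sqrt(8*k + 1) + 1)/4)


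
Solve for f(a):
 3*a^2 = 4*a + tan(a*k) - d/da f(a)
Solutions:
 f(a) = C1 - a^3 + 2*a^2 + Piecewise((-log(cos(a*k))/k, Ne(k, 0)), (0, True))


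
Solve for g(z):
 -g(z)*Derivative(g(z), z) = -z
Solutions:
 g(z) = -sqrt(C1 + z^2)
 g(z) = sqrt(C1 + z^2)


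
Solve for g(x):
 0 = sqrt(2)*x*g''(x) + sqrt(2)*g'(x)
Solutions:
 g(x) = C1 + C2*log(x)


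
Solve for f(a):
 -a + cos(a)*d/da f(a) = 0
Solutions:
 f(a) = C1 + Integral(a/cos(a), a)


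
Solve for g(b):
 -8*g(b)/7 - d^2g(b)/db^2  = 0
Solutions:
 g(b) = C1*sin(2*sqrt(14)*b/7) + C2*cos(2*sqrt(14)*b/7)


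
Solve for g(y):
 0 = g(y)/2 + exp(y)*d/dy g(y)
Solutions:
 g(y) = C1*exp(exp(-y)/2)


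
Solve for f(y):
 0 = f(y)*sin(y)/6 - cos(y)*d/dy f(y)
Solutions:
 f(y) = C1/cos(y)^(1/6)


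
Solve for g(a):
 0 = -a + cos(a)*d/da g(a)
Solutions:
 g(a) = C1 + Integral(a/cos(a), a)


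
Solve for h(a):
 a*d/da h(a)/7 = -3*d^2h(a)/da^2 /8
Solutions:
 h(a) = C1 + C2*erf(2*sqrt(21)*a/21)


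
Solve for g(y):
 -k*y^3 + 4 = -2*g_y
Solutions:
 g(y) = C1 + k*y^4/8 - 2*y


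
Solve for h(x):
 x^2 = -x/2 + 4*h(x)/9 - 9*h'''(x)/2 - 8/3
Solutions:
 h(x) = C3*exp(2*3^(2/3)*x/9) + 9*x^2/4 + 9*x/8 + (C1*sin(3^(1/6)*x/3) + C2*cos(3^(1/6)*x/3))*exp(-3^(2/3)*x/9) + 6


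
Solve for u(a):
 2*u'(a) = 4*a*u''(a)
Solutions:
 u(a) = C1 + C2*a^(3/2)


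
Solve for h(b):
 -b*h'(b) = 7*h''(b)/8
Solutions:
 h(b) = C1 + C2*erf(2*sqrt(7)*b/7)


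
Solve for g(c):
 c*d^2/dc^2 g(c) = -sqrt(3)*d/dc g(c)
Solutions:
 g(c) = C1 + C2*c^(1 - sqrt(3))


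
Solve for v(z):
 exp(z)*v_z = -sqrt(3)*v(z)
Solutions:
 v(z) = C1*exp(sqrt(3)*exp(-z))


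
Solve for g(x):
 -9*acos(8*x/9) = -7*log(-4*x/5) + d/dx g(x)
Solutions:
 g(x) = C1 + 7*x*log(-x) - 9*x*acos(8*x/9) - 7*x*log(5) - 7*x + 14*x*log(2) + 9*sqrt(81 - 64*x^2)/8


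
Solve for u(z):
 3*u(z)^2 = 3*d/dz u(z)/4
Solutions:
 u(z) = -1/(C1 + 4*z)


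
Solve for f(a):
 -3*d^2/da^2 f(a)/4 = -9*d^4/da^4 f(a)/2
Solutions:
 f(a) = C1 + C2*a + C3*exp(-sqrt(6)*a/6) + C4*exp(sqrt(6)*a/6)


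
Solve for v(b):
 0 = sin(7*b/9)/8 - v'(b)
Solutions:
 v(b) = C1 - 9*cos(7*b/9)/56


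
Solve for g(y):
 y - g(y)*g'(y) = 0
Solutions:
 g(y) = -sqrt(C1 + y^2)
 g(y) = sqrt(C1 + y^2)


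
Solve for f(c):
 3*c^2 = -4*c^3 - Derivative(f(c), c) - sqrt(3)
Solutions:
 f(c) = C1 - c^4 - c^3 - sqrt(3)*c


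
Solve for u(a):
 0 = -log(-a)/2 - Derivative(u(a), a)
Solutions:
 u(a) = C1 - a*log(-a)/2 + a/2


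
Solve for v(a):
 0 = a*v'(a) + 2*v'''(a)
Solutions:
 v(a) = C1 + Integral(C2*airyai(-2^(2/3)*a/2) + C3*airybi(-2^(2/3)*a/2), a)


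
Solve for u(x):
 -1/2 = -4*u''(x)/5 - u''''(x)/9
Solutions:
 u(x) = C1 + C2*x + C3*sin(6*sqrt(5)*x/5) + C4*cos(6*sqrt(5)*x/5) + 5*x^2/16


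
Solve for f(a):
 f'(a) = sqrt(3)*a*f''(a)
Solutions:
 f(a) = C1 + C2*a^(sqrt(3)/3 + 1)


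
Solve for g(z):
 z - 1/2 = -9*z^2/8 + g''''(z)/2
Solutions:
 g(z) = C1 + C2*z + C3*z^2 + C4*z^3 + z^6/160 + z^5/60 - z^4/24


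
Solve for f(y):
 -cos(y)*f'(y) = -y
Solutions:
 f(y) = C1 + Integral(y/cos(y), y)


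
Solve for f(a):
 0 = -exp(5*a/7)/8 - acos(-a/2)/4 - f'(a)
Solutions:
 f(a) = C1 - a*acos(-a/2)/4 - sqrt(4 - a^2)/4 - 7*exp(5*a/7)/40


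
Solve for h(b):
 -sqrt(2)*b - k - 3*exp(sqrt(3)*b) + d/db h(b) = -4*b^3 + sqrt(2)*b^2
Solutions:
 h(b) = C1 - b^4 + sqrt(2)*b^3/3 + sqrt(2)*b^2/2 + b*k + sqrt(3)*exp(sqrt(3)*b)


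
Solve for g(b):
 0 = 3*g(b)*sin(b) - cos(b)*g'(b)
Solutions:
 g(b) = C1/cos(b)^3


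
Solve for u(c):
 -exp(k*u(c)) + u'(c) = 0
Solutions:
 u(c) = Piecewise((log(-1/(C1*k + c*k))/k, Ne(k, 0)), (nan, True))
 u(c) = Piecewise((C1 + c, Eq(k, 0)), (nan, True))


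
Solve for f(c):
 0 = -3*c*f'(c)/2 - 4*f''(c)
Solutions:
 f(c) = C1 + C2*erf(sqrt(3)*c/4)


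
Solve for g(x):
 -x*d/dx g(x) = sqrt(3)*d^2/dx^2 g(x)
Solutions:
 g(x) = C1 + C2*erf(sqrt(2)*3^(3/4)*x/6)


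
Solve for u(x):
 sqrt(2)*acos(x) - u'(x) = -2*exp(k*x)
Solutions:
 u(x) = C1 + sqrt(2)*(x*acos(x) - sqrt(1 - x^2)) + 2*Piecewise((exp(k*x)/k, Ne(k, 0)), (x, True))


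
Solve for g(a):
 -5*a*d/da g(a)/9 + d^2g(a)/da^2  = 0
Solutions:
 g(a) = C1 + C2*erfi(sqrt(10)*a/6)


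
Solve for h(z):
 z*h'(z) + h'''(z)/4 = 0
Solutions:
 h(z) = C1 + Integral(C2*airyai(-2^(2/3)*z) + C3*airybi(-2^(2/3)*z), z)


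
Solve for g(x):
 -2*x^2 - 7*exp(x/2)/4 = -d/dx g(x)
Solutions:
 g(x) = C1 + 2*x^3/3 + 7*exp(x/2)/2


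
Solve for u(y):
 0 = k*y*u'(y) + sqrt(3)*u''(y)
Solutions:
 u(y) = Piecewise((-sqrt(2)*3^(1/4)*sqrt(pi)*C1*erf(sqrt(2)*3^(3/4)*sqrt(k)*y/6)/(2*sqrt(k)) - C2, (k > 0) | (k < 0)), (-C1*y - C2, True))


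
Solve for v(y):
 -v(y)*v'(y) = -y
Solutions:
 v(y) = -sqrt(C1 + y^2)
 v(y) = sqrt(C1 + y^2)


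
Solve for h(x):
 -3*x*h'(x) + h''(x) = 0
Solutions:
 h(x) = C1 + C2*erfi(sqrt(6)*x/2)


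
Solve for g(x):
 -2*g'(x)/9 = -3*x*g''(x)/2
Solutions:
 g(x) = C1 + C2*x^(31/27)


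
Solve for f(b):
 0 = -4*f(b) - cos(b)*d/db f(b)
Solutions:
 f(b) = C1*(sin(b)^2 - 2*sin(b) + 1)/(sin(b)^2 + 2*sin(b) + 1)


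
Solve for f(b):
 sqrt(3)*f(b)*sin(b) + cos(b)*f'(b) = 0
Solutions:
 f(b) = C1*cos(b)^(sqrt(3))


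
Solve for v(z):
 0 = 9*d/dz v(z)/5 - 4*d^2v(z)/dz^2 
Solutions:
 v(z) = C1 + C2*exp(9*z/20)


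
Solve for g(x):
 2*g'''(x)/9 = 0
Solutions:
 g(x) = C1 + C2*x + C3*x^2


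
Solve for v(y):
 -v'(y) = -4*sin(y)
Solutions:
 v(y) = C1 - 4*cos(y)


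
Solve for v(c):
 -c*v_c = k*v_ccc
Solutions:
 v(c) = C1 + Integral(C2*airyai(c*(-1/k)^(1/3)) + C3*airybi(c*(-1/k)^(1/3)), c)


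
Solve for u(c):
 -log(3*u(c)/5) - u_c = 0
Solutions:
 Integral(1/(log(_y) - log(5) + log(3)), (_y, u(c))) = C1 - c


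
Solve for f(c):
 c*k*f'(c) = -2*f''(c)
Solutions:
 f(c) = Piecewise((-sqrt(pi)*C1*erf(c*sqrt(k)/2)/sqrt(k) - C2, (k > 0) | (k < 0)), (-C1*c - C2, True))


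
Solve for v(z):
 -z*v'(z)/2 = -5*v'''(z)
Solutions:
 v(z) = C1 + Integral(C2*airyai(10^(2/3)*z/10) + C3*airybi(10^(2/3)*z/10), z)


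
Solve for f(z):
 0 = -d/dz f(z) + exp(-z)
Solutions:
 f(z) = C1 - exp(-z)


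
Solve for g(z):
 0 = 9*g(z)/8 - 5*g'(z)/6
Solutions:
 g(z) = C1*exp(27*z/20)


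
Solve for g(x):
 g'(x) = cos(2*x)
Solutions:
 g(x) = C1 + sin(2*x)/2


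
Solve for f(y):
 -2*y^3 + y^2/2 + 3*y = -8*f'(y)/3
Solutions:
 f(y) = C1 + 3*y^4/16 - y^3/16 - 9*y^2/16


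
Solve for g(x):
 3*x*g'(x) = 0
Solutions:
 g(x) = C1


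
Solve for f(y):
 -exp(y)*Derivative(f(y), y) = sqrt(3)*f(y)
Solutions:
 f(y) = C1*exp(sqrt(3)*exp(-y))


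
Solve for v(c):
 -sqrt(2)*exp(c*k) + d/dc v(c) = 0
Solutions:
 v(c) = C1 + sqrt(2)*exp(c*k)/k


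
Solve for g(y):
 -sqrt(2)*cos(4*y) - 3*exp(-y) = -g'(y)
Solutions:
 g(y) = C1 + sqrt(2)*sin(4*y)/4 - 3*exp(-y)


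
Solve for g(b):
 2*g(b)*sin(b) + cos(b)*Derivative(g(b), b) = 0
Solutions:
 g(b) = C1*cos(b)^2


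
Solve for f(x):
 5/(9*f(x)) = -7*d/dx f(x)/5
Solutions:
 f(x) = -sqrt(C1 - 350*x)/21
 f(x) = sqrt(C1 - 350*x)/21


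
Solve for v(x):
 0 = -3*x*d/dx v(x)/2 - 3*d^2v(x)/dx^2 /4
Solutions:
 v(x) = C1 + C2*erf(x)


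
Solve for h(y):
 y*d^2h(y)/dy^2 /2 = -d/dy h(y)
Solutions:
 h(y) = C1 + C2/y


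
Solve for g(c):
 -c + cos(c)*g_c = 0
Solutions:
 g(c) = C1 + Integral(c/cos(c), c)


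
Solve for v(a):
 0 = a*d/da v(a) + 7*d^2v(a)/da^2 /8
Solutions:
 v(a) = C1 + C2*erf(2*sqrt(7)*a/7)


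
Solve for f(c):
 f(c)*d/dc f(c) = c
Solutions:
 f(c) = -sqrt(C1 + c^2)
 f(c) = sqrt(C1 + c^2)


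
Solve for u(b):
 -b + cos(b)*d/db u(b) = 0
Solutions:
 u(b) = C1 + Integral(b/cos(b), b)


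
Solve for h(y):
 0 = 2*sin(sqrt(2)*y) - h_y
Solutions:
 h(y) = C1 - sqrt(2)*cos(sqrt(2)*y)


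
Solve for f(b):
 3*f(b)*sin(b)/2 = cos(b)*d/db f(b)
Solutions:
 f(b) = C1/cos(b)^(3/2)


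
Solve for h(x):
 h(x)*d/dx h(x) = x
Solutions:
 h(x) = -sqrt(C1 + x^2)
 h(x) = sqrt(C1 + x^2)


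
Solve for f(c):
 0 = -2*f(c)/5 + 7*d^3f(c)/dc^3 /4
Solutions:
 f(c) = C3*exp(2*35^(2/3)*c/35) + (C1*sin(sqrt(3)*35^(2/3)*c/35) + C2*cos(sqrt(3)*35^(2/3)*c/35))*exp(-35^(2/3)*c/35)


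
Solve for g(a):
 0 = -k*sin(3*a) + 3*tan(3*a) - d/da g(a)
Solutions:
 g(a) = C1 + k*cos(3*a)/3 - log(cos(3*a))


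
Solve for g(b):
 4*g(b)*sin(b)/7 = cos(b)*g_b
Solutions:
 g(b) = C1/cos(b)^(4/7)


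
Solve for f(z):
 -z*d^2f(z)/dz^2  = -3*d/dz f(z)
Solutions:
 f(z) = C1 + C2*z^4


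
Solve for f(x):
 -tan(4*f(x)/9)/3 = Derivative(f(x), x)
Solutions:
 f(x) = -9*asin(C1*exp(-4*x/27))/4 + 9*pi/4
 f(x) = 9*asin(C1*exp(-4*x/27))/4


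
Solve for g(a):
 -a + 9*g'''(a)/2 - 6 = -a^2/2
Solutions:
 g(a) = C1 + C2*a + C3*a^2 - a^5/540 + a^4/108 + 2*a^3/9


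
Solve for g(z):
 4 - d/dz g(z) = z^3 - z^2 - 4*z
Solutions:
 g(z) = C1 - z^4/4 + z^3/3 + 2*z^2 + 4*z


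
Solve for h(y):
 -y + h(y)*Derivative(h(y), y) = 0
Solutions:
 h(y) = -sqrt(C1 + y^2)
 h(y) = sqrt(C1 + y^2)


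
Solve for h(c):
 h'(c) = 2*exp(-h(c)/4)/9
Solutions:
 h(c) = 4*log(C1 + c/18)


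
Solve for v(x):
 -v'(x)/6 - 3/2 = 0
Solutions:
 v(x) = C1 - 9*x


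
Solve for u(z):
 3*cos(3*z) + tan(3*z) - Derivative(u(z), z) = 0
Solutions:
 u(z) = C1 - log(cos(3*z))/3 + sin(3*z)
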